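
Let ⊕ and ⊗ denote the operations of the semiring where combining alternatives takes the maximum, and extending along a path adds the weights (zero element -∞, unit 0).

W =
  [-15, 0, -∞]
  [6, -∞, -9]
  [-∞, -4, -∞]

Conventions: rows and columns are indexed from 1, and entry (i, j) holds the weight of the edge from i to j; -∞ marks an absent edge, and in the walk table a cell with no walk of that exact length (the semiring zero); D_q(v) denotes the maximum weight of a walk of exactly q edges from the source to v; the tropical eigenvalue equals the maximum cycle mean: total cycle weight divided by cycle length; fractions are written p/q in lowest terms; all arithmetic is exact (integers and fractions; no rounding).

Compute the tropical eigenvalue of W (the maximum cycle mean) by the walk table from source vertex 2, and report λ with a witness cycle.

q=0: [-∞, 0, -∞]
q=1: [6, -∞, -9]
q=2: [-9, 6, -∞]
q=3: [12, -9, -3]
Optimal cycle mean attained by: cycle 1->2->1, total 0 + 6, length 2.
Answer: λ = 3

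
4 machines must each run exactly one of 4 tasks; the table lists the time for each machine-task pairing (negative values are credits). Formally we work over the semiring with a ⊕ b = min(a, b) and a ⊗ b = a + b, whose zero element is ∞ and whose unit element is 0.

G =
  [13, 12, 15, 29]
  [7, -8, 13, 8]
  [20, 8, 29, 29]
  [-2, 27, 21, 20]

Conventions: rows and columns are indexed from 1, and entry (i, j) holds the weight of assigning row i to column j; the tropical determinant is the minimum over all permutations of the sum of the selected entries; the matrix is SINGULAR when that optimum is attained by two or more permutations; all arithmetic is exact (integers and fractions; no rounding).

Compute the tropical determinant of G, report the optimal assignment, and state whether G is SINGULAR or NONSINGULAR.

σ = (1, 2, 3, 4): 13 + (-8) + 29 + 20 = 54
σ = (1, 2, 4, 3): 13 + (-8) + 29 + 21 = 55
σ = (1, 3, 2, 4): 13 + 13 + 8 + 20 = 54
σ = (1, 3, 4, 2): 13 + 13 + 29 + 27 = 82
σ = (1, 4, 2, 3): 13 + 8 + 8 + 21 = 50
σ = (1, 4, 3, 2): 13 + 8 + 29 + 27 = 77
σ = (2, 1, 3, 4): 12 + 7 + 29 + 20 = 68
σ = (2, 1, 4, 3): 12 + 7 + 29 + 21 = 69
σ = (2, 3, 1, 4): 12 + 13 + 20 + 20 = 65
σ = (2, 3, 4, 1): 12 + 13 + 29 + (-2) = 52
σ = (2, 4, 1, 3): 12 + 8 + 20 + 21 = 61
σ = (2, 4, 3, 1): 12 + 8 + 29 + (-2) = 47
σ = (3, 1, 2, 4): 15 + 7 + 8 + 20 = 50
σ = (3, 1, 4, 2): 15 + 7 + 29 + 27 = 78
σ = (3, 2, 1, 4): 15 + (-8) + 20 + 20 = 47
σ = (3, 2, 4, 1): 15 + (-8) + 29 + (-2) = 34
σ = (3, 4, 1, 2): 15 + 8 + 20 + 27 = 70
σ = (3, 4, 2, 1): 15 + 8 + 8 + (-2) = 29
σ = (4, 1, 2, 3): 29 + 7 + 8 + 21 = 65
σ = (4, 1, 3, 2): 29 + 7 + 29 + 27 = 92
σ = (4, 2, 1, 3): 29 + (-8) + 20 + 21 = 62
σ = (4, 2, 3, 1): 29 + (-8) + 29 + (-2) = 48
σ = (4, 3, 1, 2): 29 + 13 + 20 + 27 = 89
σ = (4, 3, 2, 1): 29 + 13 + 8 + (-2) = 48
Optimal value attained by: σ = (3, 4, 2, 1).
Answer: det⊕(G) = 29; verdict: NONSINGULAR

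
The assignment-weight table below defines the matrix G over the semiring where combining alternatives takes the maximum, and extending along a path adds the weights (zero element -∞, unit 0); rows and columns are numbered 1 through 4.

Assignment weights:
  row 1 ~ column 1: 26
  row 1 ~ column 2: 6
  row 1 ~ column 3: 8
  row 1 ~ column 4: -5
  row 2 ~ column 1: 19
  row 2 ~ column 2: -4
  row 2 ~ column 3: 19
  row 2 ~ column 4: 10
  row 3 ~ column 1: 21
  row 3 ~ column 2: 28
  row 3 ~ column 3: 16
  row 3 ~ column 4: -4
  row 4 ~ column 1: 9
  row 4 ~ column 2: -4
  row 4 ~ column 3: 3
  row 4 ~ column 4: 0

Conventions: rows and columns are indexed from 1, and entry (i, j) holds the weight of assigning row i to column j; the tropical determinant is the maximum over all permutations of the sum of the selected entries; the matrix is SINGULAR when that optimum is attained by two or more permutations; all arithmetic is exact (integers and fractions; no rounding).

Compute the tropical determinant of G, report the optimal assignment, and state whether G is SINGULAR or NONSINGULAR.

σ = (1, 2, 3, 4): 26 + (-4) + 16 + 0 = 38
σ = (1, 2, 4, 3): 26 + (-4) + (-4) + 3 = 21
σ = (1, 3, 2, 4): 26 + 19 + 28 + 0 = 73
σ = (1, 3, 4, 2): 26 + 19 + (-4) + (-4) = 37
σ = (1, 4, 2, 3): 26 + 10 + 28 + 3 = 67
σ = (1, 4, 3, 2): 26 + 10 + 16 + (-4) = 48
σ = (2, 1, 3, 4): 6 + 19 + 16 + 0 = 41
σ = (2, 1, 4, 3): 6 + 19 + (-4) + 3 = 24
σ = (2, 3, 1, 4): 6 + 19 + 21 + 0 = 46
σ = (2, 3, 4, 1): 6 + 19 + (-4) + 9 = 30
σ = (2, 4, 1, 3): 6 + 10 + 21 + 3 = 40
σ = (2, 4, 3, 1): 6 + 10 + 16 + 9 = 41
σ = (3, 1, 2, 4): 8 + 19 + 28 + 0 = 55
σ = (3, 1, 4, 2): 8 + 19 + (-4) + (-4) = 19
σ = (3, 2, 1, 4): 8 + (-4) + 21 + 0 = 25
σ = (3, 2, 4, 1): 8 + (-4) + (-4) + 9 = 9
σ = (3, 4, 1, 2): 8 + 10 + 21 + (-4) = 35
σ = (3, 4, 2, 1): 8 + 10 + 28 + 9 = 55
σ = (4, 1, 2, 3): (-5) + 19 + 28 + 3 = 45
σ = (4, 1, 3, 2): (-5) + 19 + 16 + (-4) = 26
σ = (4, 2, 1, 3): (-5) + (-4) + 21 + 3 = 15
σ = (4, 2, 3, 1): (-5) + (-4) + 16 + 9 = 16
σ = (4, 3, 1, 2): (-5) + 19 + 21 + (-4) = 31
σ = (4, 3, 2, 1): (-5) + 19 + 28 + 9 = 51
Optimal value attained by: σ = (1, 3, 2, 4).
Answer: det⊕(G) = 73; verdict: NONSINGULAR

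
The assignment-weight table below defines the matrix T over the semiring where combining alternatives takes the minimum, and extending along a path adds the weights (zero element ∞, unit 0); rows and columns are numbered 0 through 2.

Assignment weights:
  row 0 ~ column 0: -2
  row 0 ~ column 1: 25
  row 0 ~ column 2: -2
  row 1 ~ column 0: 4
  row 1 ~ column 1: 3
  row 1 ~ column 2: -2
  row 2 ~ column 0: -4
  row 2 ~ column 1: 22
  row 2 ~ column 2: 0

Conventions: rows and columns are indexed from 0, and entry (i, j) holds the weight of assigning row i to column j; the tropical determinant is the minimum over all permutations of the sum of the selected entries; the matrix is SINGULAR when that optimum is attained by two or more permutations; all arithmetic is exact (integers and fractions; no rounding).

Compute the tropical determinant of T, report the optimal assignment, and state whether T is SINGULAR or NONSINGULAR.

σ = (0, 1, 2): (-2) + 3 + 0 = 1
σ = (0, 2, 1): (-2) + (-2) + 22 = 18
σ = (1, 0, 2): 25 + 4 + 0 = 29
σ = (1, 2, 0): 25 + (-2) + (-4) = 19
σ = (2, 0, 1): (-2) + 4 + 22 = 24
σ = (2, 1, 0): (-2) + 3 + (-4) = -3
Optimal value attained by: σ = (2, 1, 0).
Answer: det⊕(T) = -3; verdict: NONSINGULAR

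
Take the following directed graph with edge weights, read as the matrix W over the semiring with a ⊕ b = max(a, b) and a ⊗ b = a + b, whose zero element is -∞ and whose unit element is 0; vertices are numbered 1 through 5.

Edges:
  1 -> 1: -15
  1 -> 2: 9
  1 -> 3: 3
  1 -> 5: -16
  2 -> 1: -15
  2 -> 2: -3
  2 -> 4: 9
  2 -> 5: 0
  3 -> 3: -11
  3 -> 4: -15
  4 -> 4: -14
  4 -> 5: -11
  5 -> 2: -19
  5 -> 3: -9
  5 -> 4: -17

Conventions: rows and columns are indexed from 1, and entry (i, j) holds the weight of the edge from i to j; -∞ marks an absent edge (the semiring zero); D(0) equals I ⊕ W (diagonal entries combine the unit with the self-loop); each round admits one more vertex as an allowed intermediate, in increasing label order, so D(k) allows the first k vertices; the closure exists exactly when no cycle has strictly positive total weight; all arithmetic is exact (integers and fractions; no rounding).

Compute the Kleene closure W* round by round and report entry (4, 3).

D(0):
  [0, 9, 3, -∞, -16]
  [-15, 0, -∞, 9, 0]
  [-∞, -∞, 0, -15, -∞]
  [-∞, -∞, -∞, 0, -11]
  [-∞, -19, -9, -17, 0]
D(1):
  [0, 9, 3, -∞, -16]
  [-15, 0, -12, 9, 0]
  [-∞, -∞, 0, -15, -∞]
  [-∞, -∞, -∞, 0, -11]
  [-∞, -19, -9, -17, 0]
D(2):
  [0, 9, 3, 18, 9]
  [-15, 0, -12, 9, 0]
  [-∞, -∞, 0, -15, -∞]
  [-∞, -∞, -∞, 0, -11]
  [-34, -19, -9, -10, 0]
D(3):
  [0, 9, 3, 18, 9]
  [-15, 0, -12, 9, 0]
  [-∞, -∞, 0, -15, -∞]
  [-∞, -∞, -∞, 0, -11]
  [-34, -19, -9, -10, 0]
D(4):
  [0, 9, 3, 18, 9]
  [-15, 0, -12, 9, 0]
  [-∞, -∞, 0, -15, -26]
  [-∞, -∞, -∞, 0, -11]
  [-34, -19, -9, -10, 0]
D(5):
  [0, 9, 3, 18, 9]
  [-15, 0, -9, 9, 0]
  [-60, -45, 0, -15, -26]
  [-45, -30, -20, 0, -11]
  [-34, -19, -9, -10, 0]
Answer: W*[4][3] = -20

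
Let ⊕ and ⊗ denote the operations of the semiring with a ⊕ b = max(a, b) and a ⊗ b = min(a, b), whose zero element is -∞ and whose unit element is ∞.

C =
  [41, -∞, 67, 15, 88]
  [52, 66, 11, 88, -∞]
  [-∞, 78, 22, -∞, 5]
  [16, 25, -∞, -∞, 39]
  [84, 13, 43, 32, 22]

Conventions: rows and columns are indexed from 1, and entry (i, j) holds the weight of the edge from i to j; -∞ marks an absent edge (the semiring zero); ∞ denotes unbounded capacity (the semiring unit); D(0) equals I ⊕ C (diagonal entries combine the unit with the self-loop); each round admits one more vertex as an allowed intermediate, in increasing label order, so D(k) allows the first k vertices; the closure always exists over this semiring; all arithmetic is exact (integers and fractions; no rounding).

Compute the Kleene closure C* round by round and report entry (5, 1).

D(0):
  [∞, -∞, 67, 15, 88]
  [52, ∞, 11, 88, -∞]
  [-∞, 78, ∞, -∞, 5]
  [16, 25, -∞, ∞, 39]
  [84, 13, 43, 32, ∞]
D(1):
  [∞, -∞, 67, 15, 88]
  [52, ∞, 52, 88, 52]
  [-∞, 78, ∞, -∞, 5]
  [16, 25, 16, ∞, 39]
  [84, 13, 67, 32, ∞]
D(2):
  [∞, -∞, 67, 15, 88]
  [52, ∞, 52, 88, 52]
  [52, 78, ∞, 78, 52]
  [25, 25, 25, ∞, 39]
  [84, 13, 67, 32, ∞]
D(3):
  [∞, 67, 67, 67, 88]
  [52, ∞, 52, 88, 52]
  [52, 78, ∞, 78, 52]
  [25, 25, 25, ∞, 39]
  [84, 67, 67, 67, ∞]
D(4):
  [∞, 67, 67, 67, 88]
  [52, ∞, 52, 88, 52]
  [52, 78, ∞, 78, 52]
  [25, 25, 25, ∞, 39]
  [84, 67, 67, 67, ∞]
D(5):
  [∞, 67, 67, 67, 88]
  [52, ∞, 52, 88, 52]
  [52, 78, ∞, 78, 52]
  [39, 39, 39, ∞, 39]
  [84, 67, 67, 67, ∞]
Answer: C*[5][1] = 84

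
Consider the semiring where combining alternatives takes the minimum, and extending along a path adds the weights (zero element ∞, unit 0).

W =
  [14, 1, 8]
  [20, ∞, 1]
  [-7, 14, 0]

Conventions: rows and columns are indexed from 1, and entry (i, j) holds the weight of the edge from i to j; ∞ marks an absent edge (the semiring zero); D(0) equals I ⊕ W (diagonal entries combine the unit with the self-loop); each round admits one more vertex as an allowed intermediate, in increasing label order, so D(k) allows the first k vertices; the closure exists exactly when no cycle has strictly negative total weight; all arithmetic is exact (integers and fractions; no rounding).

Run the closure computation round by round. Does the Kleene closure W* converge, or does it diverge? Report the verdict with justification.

D(0):
  [0, 1, 8]
  [20, 0, 1]
  [-7, 14, 0]
D(1):
  [0, 1, 8]
  [20, 0, 1]
  [-7, -6, 0]
Detection: at round 2, diagonal entry (3, 3) turns strictly negative.
Key observation: the cycle 3->1->2->3 has total weight (-7) + 1 + 1, which is strictly negative.
Answer: DIVERGES — negative cycle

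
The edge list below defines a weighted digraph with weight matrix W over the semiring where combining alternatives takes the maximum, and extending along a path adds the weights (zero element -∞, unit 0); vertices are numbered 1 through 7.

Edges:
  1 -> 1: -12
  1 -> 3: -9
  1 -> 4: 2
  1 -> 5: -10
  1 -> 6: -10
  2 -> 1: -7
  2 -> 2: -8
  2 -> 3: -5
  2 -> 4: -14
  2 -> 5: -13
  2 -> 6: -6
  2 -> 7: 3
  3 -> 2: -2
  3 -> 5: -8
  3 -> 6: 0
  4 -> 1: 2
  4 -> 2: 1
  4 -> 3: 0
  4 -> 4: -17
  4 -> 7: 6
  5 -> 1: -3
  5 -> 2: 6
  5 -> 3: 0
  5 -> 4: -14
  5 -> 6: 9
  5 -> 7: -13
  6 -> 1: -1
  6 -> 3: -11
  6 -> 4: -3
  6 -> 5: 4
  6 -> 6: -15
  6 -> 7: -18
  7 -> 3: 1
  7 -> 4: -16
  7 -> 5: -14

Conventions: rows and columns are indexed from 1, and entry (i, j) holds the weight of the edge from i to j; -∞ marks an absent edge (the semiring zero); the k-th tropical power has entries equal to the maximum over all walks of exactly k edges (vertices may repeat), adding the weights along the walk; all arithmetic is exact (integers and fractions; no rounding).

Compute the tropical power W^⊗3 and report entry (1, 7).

W^⊗2:
  [4, 3, 2, -10, -6, -1, 8]
  [-7, -7, 4, -5, -2, -4, -5]
  [-1, -2, -7, -3, 4, 1, 1]
  [-6, -2, 7, 4, -8, 0, 4]
  [8, -2, 1, 6, 13, 0, 9]
  [1, 10, 4, 1, -11, 13, 3]
  [-14, -1, -14, -28, -7, 1, -10]
W^⊗3:
  [-2, 0, 9, 6, 3, 3, 6]
  [-3, 4, -2, -5, 0, 7, 1]
  [1, 10, 4, 1, 5, 13, 3]
  [6, 5, 5, -3, 4, 7, 10]
  [10, 19, 13, 10, 4, 22, 12]
  [12, 2, 5, 10, 17, 4, 13]
  [0, -1, -6, -2, 5, 2, 2]
Key observation: the optimum is the walk 1->4->2->7, with weight 2 + 1 + 3 = 6.
Optimal value attained by: walk 1->4->2->7.
Answer: (W^⊗3)[1][7] = 6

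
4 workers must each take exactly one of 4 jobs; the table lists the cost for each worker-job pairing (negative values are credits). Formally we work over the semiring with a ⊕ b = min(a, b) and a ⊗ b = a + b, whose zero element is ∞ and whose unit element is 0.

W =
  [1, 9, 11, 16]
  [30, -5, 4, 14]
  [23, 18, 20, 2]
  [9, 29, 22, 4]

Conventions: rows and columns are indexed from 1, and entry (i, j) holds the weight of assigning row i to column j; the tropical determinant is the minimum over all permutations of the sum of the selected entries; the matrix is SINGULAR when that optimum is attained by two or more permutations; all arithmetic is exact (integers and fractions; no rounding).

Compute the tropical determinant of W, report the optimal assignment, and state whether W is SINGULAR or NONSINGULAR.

σ = (1, 2, 3, 4): 1 + (-5) + 20 + 4 = 20
σ = (1, 2, 4, 3): 1 + (-5) + 2 + 22 = 20
σ = (1, 3, 2, 4): 1 + 4 + 18 + 4 = 27
σ = (1, 3, 4, 2): 1 + 4 + 2 + 29 = 36
σ = (1, 4, 2, 3): 1 + 14 + 18 + 22 = 55
σ = (1, 4, 3, 2): 1 + 14 + 20 + 29 = 64
σ = (2, 1, 3, 4): 9 + 30 + 20 + 4 = 63
σ = (2, 1, 4, 3): 9 + 30 + 2 + 22 = 63
σ = (2, 3, 1, 4): 9 + 4 + 23 + 4 = 40
σ = (2, 3, 4, 1): 9 + 4 + 2 + 9 = 24
σ = (2, 4, 1, 3): 9 + 14 + 23 + 22 = 68
σ = (2, 4, 3, 1): 9 + 14 + 20 + 9 = 52
σ = (3, 1, 2, 4): 11 + 30 + 18 + 4 = 63
σ = (3, 1, 4, 2): 11 + 30 + 2 + 29 = 72
σ = (3, 2, 1, 4): 11 + (-5) + 23 + 4 = 33
σ = (3, 2, 4, 1): 11 + (-5) + 2 + 9 = 17
σ = (3, 4, 1, 2): 11 + 14 + 23 + 29 = 77
σ = (3, 4, 2, 1): 11 + 14 + 18 + 9 = 52
σ = (4, 1, 2, 3): 16 + 30 + 18 + 22 = 86
σ = (4, 1, 3, 2): 16 + 30 + 20 + 29 = 95
σ = (4, 2, 1, 3): 16 + (-5) + 23 + 22 = 56
σ = (4, 2, 3, 1): 16 + (-5) + 20 + 9 = 40
σ = (4, 3, 1, 2): 16 + 4 + 23 + 29 = 72
σ = (4, 3, 2, 1): 16 + 4 + 18 + 9 = 47
Optimal value attained by: σ = (3, 2, 4, 1).
Answer: det⊕(W) = 17; verdict: NONSINGULAR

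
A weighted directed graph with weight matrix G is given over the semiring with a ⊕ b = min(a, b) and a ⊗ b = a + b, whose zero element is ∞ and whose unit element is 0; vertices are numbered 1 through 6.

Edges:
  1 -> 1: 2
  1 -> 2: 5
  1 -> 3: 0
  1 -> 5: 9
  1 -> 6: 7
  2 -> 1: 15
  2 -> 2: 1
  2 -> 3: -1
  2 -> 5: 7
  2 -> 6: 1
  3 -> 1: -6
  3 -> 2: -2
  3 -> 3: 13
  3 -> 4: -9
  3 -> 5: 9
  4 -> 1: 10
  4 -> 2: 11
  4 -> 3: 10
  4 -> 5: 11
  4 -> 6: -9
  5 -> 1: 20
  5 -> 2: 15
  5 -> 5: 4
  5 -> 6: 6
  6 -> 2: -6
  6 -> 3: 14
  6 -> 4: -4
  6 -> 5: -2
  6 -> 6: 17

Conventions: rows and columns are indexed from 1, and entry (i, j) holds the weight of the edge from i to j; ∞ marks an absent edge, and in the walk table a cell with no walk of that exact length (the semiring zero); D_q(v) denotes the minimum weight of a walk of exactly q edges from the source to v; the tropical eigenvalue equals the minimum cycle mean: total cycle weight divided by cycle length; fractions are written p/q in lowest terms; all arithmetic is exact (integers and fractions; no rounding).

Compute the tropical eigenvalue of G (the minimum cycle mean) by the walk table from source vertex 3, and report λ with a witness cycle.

q=0: [∞, ∞, 0, ∞, ∞, ∞]
q=1: [-6, -2, 13, -9, 9, ∞]
q=2: [-4, -1, -6, 4, 2, -18]
q=3: [-12, -24, -4, -22, -20, -5]
q=4: [-12, -23, -25, -13, -17, -31]
q=5: [-31, -37, -24, -35, -33, -22]
q=6: [-30, -36, -38, -33, -30, -44]
Optimal cycle mean attained by: cycle 4->6->4, total (-9) + (-4), length 2.
Answer: λ = -13/2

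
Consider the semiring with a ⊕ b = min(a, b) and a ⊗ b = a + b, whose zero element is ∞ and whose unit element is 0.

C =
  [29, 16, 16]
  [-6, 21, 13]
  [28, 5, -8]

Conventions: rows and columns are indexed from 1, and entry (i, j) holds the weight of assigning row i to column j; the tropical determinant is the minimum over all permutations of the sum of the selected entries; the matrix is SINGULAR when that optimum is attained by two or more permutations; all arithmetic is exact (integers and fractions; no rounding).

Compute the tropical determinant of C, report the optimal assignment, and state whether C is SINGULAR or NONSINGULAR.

σ = (1, 2, 3): 29 + 21 + (-8) = 42
σ = (1, 3, 2): 29 + 13 + 5 = 47
σ = (2, 1, 3): 16 + (-6) + (-8) = 2
σ = (2, 3, 1): 16 + 13 + 28 = 57
σ = (3, 1, 2): 16 + (-6) + 5 = 15
σ = (3, 2, 1): 16 + 21 + 28 = 65
Optimal value attained by: σ = (2, 1, 3).
Answer: det⊕(C) = 2; verdict: NONSINGULAR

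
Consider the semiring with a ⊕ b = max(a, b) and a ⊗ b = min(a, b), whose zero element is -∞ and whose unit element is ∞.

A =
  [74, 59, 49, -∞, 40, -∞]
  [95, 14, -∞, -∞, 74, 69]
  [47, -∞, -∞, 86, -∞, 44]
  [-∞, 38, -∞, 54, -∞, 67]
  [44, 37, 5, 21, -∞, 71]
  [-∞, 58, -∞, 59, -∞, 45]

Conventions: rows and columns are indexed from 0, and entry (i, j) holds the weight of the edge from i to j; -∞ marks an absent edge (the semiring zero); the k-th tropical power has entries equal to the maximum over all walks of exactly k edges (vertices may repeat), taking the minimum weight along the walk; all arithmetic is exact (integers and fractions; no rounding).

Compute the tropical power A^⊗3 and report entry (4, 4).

A^⊗2:
  [74, 59, 49, 49, 59, 59]
  [74, 59, 49, 59, 40, 71]
  [47, 47, 47, 54, 40, 67]
  [38, 58, -∞, 59, 38, 54]
  [44, 58, 44, 59, 40, 45]
  [58, 45, -∞, 54, 58, 59]
A^⊗3:
  [74, 59, 49, 59, 59, 59]
  [74, 59, 49, 59, 59, 59]
  [47, 58, 47, 59, 47, 54]
  [58, 54, 38, 54, 58, 59]
  [58, 45, 44, 54, 58, 59]
  [58, 58, 49, 59, 45, 58]
Key observation: the optimum is the walk 4->5->1->4, with weight 71 min 58 min 74 = 58.
Optimal value attained by: walk 4->5->1->4.
Answer: (A^⊗3)[4][4] = 58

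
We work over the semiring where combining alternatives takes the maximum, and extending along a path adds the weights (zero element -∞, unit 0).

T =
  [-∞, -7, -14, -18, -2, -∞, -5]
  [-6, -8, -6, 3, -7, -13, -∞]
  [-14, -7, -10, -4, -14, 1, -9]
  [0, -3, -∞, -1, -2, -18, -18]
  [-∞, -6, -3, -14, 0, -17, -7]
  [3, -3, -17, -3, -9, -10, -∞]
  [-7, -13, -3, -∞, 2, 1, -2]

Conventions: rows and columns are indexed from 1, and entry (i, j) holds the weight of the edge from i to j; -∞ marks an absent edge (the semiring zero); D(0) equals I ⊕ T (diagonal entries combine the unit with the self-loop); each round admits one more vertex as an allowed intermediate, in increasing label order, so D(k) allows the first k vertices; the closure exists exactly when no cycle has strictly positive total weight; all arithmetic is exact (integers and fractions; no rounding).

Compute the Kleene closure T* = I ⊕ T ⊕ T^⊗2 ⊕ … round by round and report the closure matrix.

D(0):
  [0, -7, -14, -18, -2, -∞, -5]
  [-6, 0, -6, 3, -7, -13, -∞]
  [-14, -7, 0, -4, -14, 1, -9]
  [0, -3, -∞, 0, -2, -18, -18]
  [-∞, -6, -3, -14, 0, -17, -7]
  [3, -3, -17, -3, -9, 0, -∞]
  [-7, -13, -3, -∞, 2, 1, 0]
D(1):
  [0, -7, -14, -18, -2, -∞, -5]
  [-6, 0, -6, 3, -7, -13, -11]
  [-14, -7, 0, -4, -14, 1, -9]
  [0, -3, -14, 0, -2, -18, -5]
  [-∞, -6, -3, -14, 0, -17, -7]
  [3, -3, -11, -3, 1, 0, -2]
  [-7, -13, -3, -25, 2, 1, 0]
D(2):
  [0, -7, -13, -4, -2, -20, -5]
  [-6, 0, -6, 3, -7, -13, -11]
  [-13, -7, 0, -4, -14, 1, -9]
  [0, -3, -9, 0, -2, -16, -5]
  [-12, -6, -3, -3, 0, -17, -7]
  [3, -3, -9, 0, 1, 0, -2]
  [-7, -13, -3, -10, 2, 1, 0]
D(3):
  [0, -7, -13, -4, -2, -12, -5]
  [-6, 0, -6, 3, -7, -5, -11]
  [-13, -7, 0, -4, -14, 1, -9]
  [0, -3, -9, 0, -2, -8, -5]
  [-12, -6, -3, -3, 0, -2, -7]
  [3, -3, -9, 0, 1, 0, -2]
  [-7, -10, -3, -7, 2, 1, 0]
D(4):
  [0, -7, -13, -4, -2, -12, -5]
  [3, 0, -6, 3, 1, -5, -2]
  [-4, -7, 0, -4, -6, 1, -9]
  [0, -3, -9, 0, -2, -8, -5]
  [-3, -6, -3, -3, 0, -2, -7]
  [3, -3, -9, 0, 1, 0, -2]
  [-7, -10, -3, -7, 2, 1, 0]
D(5):
  [0, -7, -5, -4, -2, -4, -5]
  [3, 0, -2, 3, 1, -1, -2]
  [-4, -7, 0, -4, -6, 1, -9]
  [0, -3, -5, 0, -2, -4, -5]
  [-3, -6, -3, -3, 0, -2, -7]
  [3, -3, -2, 0, 1, 0, -2]
  [-1, -4, -1, -1, 2, 1, 0]
D(6):
  [0, -7, -5, -4, -2, -4, -5]
  [3, 0, -2, 3, 1, -1, -2]
  [4, -2, 0, 1, 2, 1, -1]
  [0, -3, -5, 0, -2, -4, -5]
  [1, -5, -3, -2, 0, -2, -4]
  [3, -3, -2, 0, 1, 0, -2]
  [4, -2, -1, 1, 2, 1, 0]
D(7):
  [0, -7, -5, -4, -2, -4, -5]
  [3, 0, -2, 3, 1, -1, -2]
  [4, -2, 0, 1, 2, 1, -1]
  [0, -3, -5, 0, -2, -4, -5]
  [1, -5, -3, -2, 0, -2, -4]
  [3, -3, -2, 0, 1, 0, -2]
  [4, -2, -1, 1, 2, 1, 0]
Answer: T* = [[0, -7, -5, -4, -2, -4, -5], [3, 0, -2, 3, 1, -1, -2], [4, -2, 0, 1, 2, 1, -1], [0, -3, -5, 0, -2, -4, -5], [1, -5, -3, -2, 0, -2, -4], [3, -3, -2, 0, 1, 0, -2], [4, -2, -1, 1, 2, 1, 0]]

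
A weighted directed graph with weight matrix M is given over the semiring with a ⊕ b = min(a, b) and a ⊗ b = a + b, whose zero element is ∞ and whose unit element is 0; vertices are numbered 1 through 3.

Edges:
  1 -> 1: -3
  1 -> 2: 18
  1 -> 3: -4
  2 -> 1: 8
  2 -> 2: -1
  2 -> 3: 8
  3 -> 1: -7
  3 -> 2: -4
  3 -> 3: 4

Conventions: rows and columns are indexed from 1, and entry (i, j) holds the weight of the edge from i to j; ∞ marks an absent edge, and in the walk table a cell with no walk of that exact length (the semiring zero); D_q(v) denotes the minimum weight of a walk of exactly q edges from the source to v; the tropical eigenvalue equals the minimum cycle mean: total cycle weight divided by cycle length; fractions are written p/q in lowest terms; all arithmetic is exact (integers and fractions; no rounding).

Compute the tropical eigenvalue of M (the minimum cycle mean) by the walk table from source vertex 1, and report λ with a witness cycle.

q=0: [0, ∞, ∞]
q=1: [-3, 18, -4]
q=2: [-11, -8, -7]
q=3: [-14, -11, -15]
Optimal cycle mean attained by: cycle 1->3->1, total (-4) + (-7), length 2.
Answer: λ = -11/2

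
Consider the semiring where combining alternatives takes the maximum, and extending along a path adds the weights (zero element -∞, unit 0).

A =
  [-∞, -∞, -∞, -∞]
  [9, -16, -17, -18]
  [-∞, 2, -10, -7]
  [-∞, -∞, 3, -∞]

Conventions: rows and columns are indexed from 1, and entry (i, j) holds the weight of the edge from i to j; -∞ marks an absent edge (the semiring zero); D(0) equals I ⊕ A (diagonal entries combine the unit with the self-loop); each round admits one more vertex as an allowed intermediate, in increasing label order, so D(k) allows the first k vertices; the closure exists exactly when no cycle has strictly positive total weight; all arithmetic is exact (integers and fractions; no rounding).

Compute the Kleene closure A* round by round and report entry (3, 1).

D(0):
  [0, -∞, -∞, -∞]
  [9, 0, -17, -18]
  [-∞, 2, 0, -7]
  [-∞, -∞, 3, 0]
D(1):
  [0, -∞, -∞, -∞]
  [9, 0, -17, -18]
  [-∞, 2, 0, -7]
  [-∞, -∞, 3, 0]
D(2):
  [0, -∞, -∞, -∞]
  [9, 0, -17, -18]
  [11, 2, 0, -7]
  [-∞, -∞, 3, 0]
D(3):
  [0, -∞, -∞, -∞]
  [9, 0, -17, -18]
  [11, 2, 0, -7]
  [14, 5, 3, 0]
D(4):
  [0, -∞, -∞, -∞]
  [9, 0, -15, -18]
  [11, 2, 0, -7]
  [14, 5, 3, 0]
Answer: A*[3][1] = 11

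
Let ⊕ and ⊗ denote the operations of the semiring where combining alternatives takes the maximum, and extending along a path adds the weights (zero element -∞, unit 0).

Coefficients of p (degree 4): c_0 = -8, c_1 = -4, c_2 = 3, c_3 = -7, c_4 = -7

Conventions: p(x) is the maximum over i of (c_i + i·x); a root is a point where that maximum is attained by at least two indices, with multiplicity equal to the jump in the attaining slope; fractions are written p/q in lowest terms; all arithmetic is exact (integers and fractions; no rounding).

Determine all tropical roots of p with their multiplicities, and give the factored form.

hull edge (i=0, c=-8) to (i=2, c=3): slope 11/2, span 2
hull edge (i=2, c=3) to (i=4, c=-7): slope -5, span 2
Factored form: p(x) = -7 ⊗ (x ⊕ (-11/2)) ⊗ (x ⊕ (-11/2)) ⊗ (x ⊕ 5) ⊗ (x ⊕ 5)
Answer: roots = -11/2 (mult 2), 5 (mult 2)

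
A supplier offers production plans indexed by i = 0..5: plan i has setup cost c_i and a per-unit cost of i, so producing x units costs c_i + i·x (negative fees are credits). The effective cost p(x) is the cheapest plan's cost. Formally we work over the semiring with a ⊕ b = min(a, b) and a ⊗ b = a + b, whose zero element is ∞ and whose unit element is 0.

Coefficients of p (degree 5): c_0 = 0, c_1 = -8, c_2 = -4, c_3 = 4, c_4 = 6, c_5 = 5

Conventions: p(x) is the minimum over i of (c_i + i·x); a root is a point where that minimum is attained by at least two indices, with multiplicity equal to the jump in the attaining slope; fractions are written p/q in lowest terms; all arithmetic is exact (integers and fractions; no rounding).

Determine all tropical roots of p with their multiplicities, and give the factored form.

hull edge (i=0, c=0) to (i=1, c=-8): slope -8, span 1
hull edge (i=1, c=-8) to (i=5, c=5): slope 13/4, span 4
Factored form: p(x) = 5 ⊗ (x ⊕ (-13/4)) ⊗ (x ⊕ (-13/4)) ⊗ (x ⊕ (-13/4)) ⊗ (x ⊕ (-13/4)) ⊗ (x ⊕ 8)
Answer: roots = -13/4 (mult 4), 8 (mult 1)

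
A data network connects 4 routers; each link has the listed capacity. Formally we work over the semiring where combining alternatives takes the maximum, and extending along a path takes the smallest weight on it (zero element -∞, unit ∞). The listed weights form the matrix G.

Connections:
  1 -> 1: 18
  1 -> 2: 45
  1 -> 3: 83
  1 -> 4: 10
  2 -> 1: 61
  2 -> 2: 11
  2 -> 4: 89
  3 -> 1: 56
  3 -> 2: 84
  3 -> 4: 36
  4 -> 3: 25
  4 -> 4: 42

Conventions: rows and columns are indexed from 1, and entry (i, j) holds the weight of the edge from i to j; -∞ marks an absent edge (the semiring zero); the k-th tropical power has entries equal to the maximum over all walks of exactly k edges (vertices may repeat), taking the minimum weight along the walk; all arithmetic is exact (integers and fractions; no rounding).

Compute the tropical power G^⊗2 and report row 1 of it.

G^⊗2:
  [56, 83, 18, 45]
  [18, 45, 61, 42]
  [61, 45, 56, 84]
  [25, 25, 25, 42]
Answer: row 1 of G^⊗2 = [56, 83, 18, 45]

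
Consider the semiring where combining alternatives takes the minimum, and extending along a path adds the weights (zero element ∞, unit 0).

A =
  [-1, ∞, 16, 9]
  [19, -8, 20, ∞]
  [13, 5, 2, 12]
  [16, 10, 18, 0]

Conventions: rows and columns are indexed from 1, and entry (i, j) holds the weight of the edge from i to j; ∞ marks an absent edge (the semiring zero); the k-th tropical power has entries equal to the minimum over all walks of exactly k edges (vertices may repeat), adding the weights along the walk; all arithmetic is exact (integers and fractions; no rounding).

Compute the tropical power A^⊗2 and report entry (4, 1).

A^⊗2:
  [-2, 19, 15, 8]
  [11, -16, 12, 28]
  [12, -3, 4, 12]
  [15, 2, 18, 0]
Key observation: the optimum is the walk 4->1->1, with weight 16 + (-1) = 15.
Optimal value attained by: walk 4->1->1.
Answer: (A^⊗2)[4][1] = 15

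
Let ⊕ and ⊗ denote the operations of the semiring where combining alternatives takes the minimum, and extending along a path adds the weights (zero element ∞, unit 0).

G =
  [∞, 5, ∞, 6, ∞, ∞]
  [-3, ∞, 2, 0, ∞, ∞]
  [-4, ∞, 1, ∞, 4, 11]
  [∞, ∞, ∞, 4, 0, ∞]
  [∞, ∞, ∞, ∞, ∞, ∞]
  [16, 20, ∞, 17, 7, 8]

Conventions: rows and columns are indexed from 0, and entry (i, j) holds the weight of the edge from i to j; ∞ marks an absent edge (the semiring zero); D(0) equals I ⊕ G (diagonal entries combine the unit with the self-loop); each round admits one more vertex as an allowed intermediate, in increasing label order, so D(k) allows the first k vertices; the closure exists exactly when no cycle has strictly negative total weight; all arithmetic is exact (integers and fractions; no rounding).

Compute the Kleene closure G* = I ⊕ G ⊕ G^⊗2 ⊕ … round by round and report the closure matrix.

D(0):
  [0, 5, ∞, 6, ∞, ∞]
  [-3, 0, 2, 0, ∞, ∞]
  [-4, ∞, 0, ∞, 4, 11]
  [∞, ∞, ∞, 0, 0, ∞]
  [∞, ∞, ∞, ∞, 0, ∞]
  [16, 20, ∞, 17, 7, 0]
D(1):
  [0, 5, ∞, 6, ∞, ∞]
  [-3, 0, 2, 0, ∞, ∞]
  [-4, 1, 0, 2, 4, 11]
  [∞, ∞, ∞, 0, 0, ∞]
  [∞, ∞, ∞, ∞, 0, ∞]
  [16, 20, ∞, 17, 7, 0]
D(2):
  [0, 5, 7, 5, ∞, ∞]
  [-3, 0, 2, 0, ∞, ∞]
  [-4, 1, 0, 1, 4, 11]
  [∞, ∞, ∞, 0, 0, ∞]
  [∞, ∞, ∞, ∞, 0, ∞]
  [16, 20, 22, 17, 7, 0]
D(3):
  [0, 5, 7, 5, 11, 18]
  [-3, 0, 2, 0, 6, 13]
  [-4, 1, 0, 1, 4, 11]
  [∞, ∞, ∞, 0, 0, ∞]
  [∞, ∞, ∞, ∞, 0, ∞]
  [16, 20, 22, 17, 7, 0]
D(4):
  [0, 5, 7, 5, 5, 18]
  [-3, 0, 2, 0, 0, 13]
  [-4, 1, 0, 1, 1, 11]
  [∞, ∞, ∞, 0, 0, ∞]
  [∞, ∞, ∞, ∞, 0, ∞]
  [16, 20, 22, 17, 7, 0]
D(5):
  [0, 5, 7, 5, 5, 18]
  [-3, 0, 2, 0, 0, 13]
  [-4, 1, 0, 1, 1, 11]
  [∞, ∞, ∞, 0, 0, ∞]
  [∞, ∞, ∞, ∞, 0, ∞]
  [16, 20, 22, 17, 7, 0]
D(6):
  [0, 5, 7, 5, 5, 18]
  [-3, 0, 2, 0, 0, 13]
  [-4, 1, 0, 1, 1, 11]
  [∞, ∞, ∞, 0, 0, ∞]
  [∞, ∞, ∞, ∞, 0, ∞]
  [16, 20, 22, 17, 7, 0]
Answer: G* = [[0, 5, 7, 5, 5, 18], [-3, 0, 2, 0, 0, 13], [-4, 1, 0, 1, 1, 11], [∞, ∞, ∞, 0, 0, ∞], [∞, ∞, ∞, ∞, 0, ∞], [16, 20, 22, 17, 7, 0]]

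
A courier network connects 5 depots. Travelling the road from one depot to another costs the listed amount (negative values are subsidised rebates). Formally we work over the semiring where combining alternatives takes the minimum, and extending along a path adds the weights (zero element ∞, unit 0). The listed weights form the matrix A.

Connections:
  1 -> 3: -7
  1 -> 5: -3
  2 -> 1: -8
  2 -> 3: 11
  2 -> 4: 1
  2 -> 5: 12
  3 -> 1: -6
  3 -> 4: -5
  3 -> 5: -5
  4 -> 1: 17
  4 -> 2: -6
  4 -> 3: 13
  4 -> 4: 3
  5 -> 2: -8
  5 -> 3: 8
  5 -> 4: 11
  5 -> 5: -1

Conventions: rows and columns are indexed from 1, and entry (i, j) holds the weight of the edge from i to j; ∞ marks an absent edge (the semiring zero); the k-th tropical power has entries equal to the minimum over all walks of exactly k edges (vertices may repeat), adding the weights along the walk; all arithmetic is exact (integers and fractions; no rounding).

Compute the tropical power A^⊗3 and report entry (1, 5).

A^⊗2:
  [-13, -11, 5, -12, -12]
  [5, -5, -15, 4, -11]
  [12, -13, -13, -2, -9]
  [-14, -3, 5, -5, 6]
  [-16, -9, 3, -7, -2]
A^⊗3:
  [-19, -20, -20, -10, -16]
  [-21, -19, -3, -20, -20]
  [-21, -17, -2, -18, -18]
  [-11, -11, -21, -2, -17]
  [-17, -13, -23, -8, -19]
Key observation: the optimum is the walk 1->3->1->5, with weight (-7) + (-6) + (-3) = -16.
Optimal value attained by: walk 1->3->1->5.
Answer: (A^⊗3)[1][5] = -16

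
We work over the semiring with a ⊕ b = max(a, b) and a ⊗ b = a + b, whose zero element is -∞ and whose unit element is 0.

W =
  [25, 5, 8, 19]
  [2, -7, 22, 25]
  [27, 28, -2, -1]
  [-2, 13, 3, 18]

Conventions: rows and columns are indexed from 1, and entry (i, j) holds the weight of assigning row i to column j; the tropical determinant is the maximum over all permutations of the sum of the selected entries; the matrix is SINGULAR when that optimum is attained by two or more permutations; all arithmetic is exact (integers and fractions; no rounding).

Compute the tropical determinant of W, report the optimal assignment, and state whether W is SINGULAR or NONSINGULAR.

σ = (1, 2, 3, 4): 25 + (-7) + (-2) + 18 = 34
σ = (1, 2, 4, 3): 25 + (-7) + (-1) + 3 = 20
σ = (1, 3, 2, 4): 25 + 22 + 28 + 18 = 93
σ = (1, 3, 4, 2): 25 + 22 + (-1) + 13 = 59
σ = (1, 4, 2, 3): 25 + 25 + 28 + 3 = 81
σ = (1, 4, 3, 2): 25 + 25 + (-2) + 13 = 61
σ = (2, 1, 3, 4): 5 + 2 + (-2) + 18 = 23
σ = (2, 1, 4, 3): 5 + 2 + (-1) + 3 = 9
σ = (2, 3, 1, 4): 5 + 22 + 27 + 18 = 72
σ = (2, 3, 4, 1): 5 + 22 + (-1) + (-2) = 24
σ = (2, 4, 1, 3): 5 + 25 + 27 + 3 = 60
σ = (2, 4, 3, 1): 5 + 25 + (-2) + (-2) = 26
σ = (3, 1, 2, 4): 8 + 2 + 28 + 18 = 56
σ = (3, 1, 4, 2): 8 + 2 + (-1) + 13 = 22
σ = (3, 2, 1, 4): 8 + (-7) + 27 + 18 = 46
σ = (3, 2, 4, 1): 8 + (-7) + (-1) + (-2) = -2
σ = (3, 4, 1, 2): 8 + 25 + 27 + 13 = 73
σ = (3, 4, 2, 1): 8 + 25 + 28 + (-2) = 59
σ = (4, 1, 2, 3): 19 + 2 + 28 + 3 = 52
σ = (4, 1, 3, 2): 19 + 2 + (-2) + 13 = 32
σ = (4, 2, 1, 3): 19 + (-7) + 27 + 3 = 42
σ = (4, 2, 3, 1): 19 + (-7) + (-2) + (-2) = 8
σ = (4, 3, 1, 2): 19 + 22 + 27 + 13 = 81
σ = (4, 3, 2, 1): 19 + 22 + 28 + (-2) = 67
Optimal value attained by: σ = (1, 3, 2, 4).
Answer: det⊕(W) = 93; verdict: NONSINGULAR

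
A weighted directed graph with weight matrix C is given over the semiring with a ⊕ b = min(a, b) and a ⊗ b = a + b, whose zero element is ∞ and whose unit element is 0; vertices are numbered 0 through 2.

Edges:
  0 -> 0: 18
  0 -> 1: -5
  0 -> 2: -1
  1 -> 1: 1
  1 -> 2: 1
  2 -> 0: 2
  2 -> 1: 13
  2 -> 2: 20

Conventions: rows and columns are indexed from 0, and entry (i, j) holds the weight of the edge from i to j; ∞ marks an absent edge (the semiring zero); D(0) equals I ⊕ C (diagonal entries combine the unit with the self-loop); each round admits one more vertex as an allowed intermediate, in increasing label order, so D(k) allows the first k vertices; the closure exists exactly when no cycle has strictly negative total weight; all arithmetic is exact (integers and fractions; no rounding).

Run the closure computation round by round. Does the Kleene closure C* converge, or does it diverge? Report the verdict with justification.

D(0):
  [0, -5, -1]
  [∞, 0, 1]
  [2, 13, 0]
D(1):
  [0, -5, -1]
  [∞, 0, 1]
  [2, -3, 0]
Detection: at round 2, diagonal entry (2, 2) turns strictly negative.
Key observation: the cycle 2->0->1->2 has total weight 2 + (-5) + 1, which is strictly negative.
Answer: DIVERGES — negative cycle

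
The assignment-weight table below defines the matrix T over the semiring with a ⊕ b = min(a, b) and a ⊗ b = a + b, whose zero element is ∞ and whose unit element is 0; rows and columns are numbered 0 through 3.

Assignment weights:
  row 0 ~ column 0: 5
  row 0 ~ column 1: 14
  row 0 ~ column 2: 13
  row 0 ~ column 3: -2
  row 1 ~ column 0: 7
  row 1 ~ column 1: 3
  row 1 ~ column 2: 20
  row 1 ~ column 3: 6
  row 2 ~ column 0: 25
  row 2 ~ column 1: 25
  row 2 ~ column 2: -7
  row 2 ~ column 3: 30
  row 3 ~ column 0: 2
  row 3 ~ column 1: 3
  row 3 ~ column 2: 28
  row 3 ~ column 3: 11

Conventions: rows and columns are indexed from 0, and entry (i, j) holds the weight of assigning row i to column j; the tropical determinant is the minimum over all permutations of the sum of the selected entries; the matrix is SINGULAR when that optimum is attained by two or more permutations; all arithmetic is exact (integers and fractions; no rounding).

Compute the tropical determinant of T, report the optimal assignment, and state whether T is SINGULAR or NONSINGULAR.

σ = (0, 1, 2, 3): 5 + 3 + (-7) + 11 = 12
σ = (0, 1, 3, 2): 5 + 3 + 30 + 28 = 66
σ = (0, 2, 1, 3): 5 + 20 + 25 + 11 = 61
σ = (0, 2, 3, 1): 5 + 20 + 30 + 3 = 58
σ = (0, 3, 1, 2): 5 + 6 + 25 + 28 = 64
σ = (0, 3, 2, 1): 5 + 6 + (-7) + 3 = 7
σ = (1, 0, 2, 3): 14 + 7 + (-7) + 11 = 25
σ = (1, 0, 3, 2): 14 + 7 + 30 + 28 = 79
σ = (1, 2, 0, 3): 14 + 20 + 25 + 11 = 70
σ = (1, 2, 3, 0): 14 + 20 + 30 + 2 = 66
σ = (1, 3, 0, 2): 14 + 6 + 25 + 28 = 73
σ = (1, 3, 2, 0): 14 + 6 + (-7) + 2 = 15
σ = (2, 0, 1, 3): 13 + 7 + 25 + 11 = 56
σ = (2, 0, 3, 1): 13 + 7 + 30 + 3 = 53
σ = (2, 1, 0, 3): 13 + 3 + 25 + 11 = 52
σ = (2, 1, 3, 0): 13 + 3 + 30 + 2 = 48
σ = (2, 3, 0, 1): 13 + 6 + 25 + 3 = 47
σ = (2, 3, 1, 0): 13 + 6 + 25 + 2 = 46
σ = (3, 0, 1, 2): (-2) + 7 + 25 + 28 = 58
σ = (3, 0, 2, 1): (-2) + 7 + (-7) + 3 = 1
σ = (3, 1, 0, 2): (-2) + 3 + 25 + 28 = 54
σ = (3, 1, 2, 0): (-2) + 3 + (-7) + 2 = -4
σ = (3, 2, 0, 1): (-2) + 20 + 25 + 3 = 46
σ = (3, 2, 1, 0): (-2) + 20 + 25 + 2 = 45
Optimal value attained by: σ = (3, 1, 2, 0).
Answer: det⊕(T) = -4; verdict: NONSINGULAR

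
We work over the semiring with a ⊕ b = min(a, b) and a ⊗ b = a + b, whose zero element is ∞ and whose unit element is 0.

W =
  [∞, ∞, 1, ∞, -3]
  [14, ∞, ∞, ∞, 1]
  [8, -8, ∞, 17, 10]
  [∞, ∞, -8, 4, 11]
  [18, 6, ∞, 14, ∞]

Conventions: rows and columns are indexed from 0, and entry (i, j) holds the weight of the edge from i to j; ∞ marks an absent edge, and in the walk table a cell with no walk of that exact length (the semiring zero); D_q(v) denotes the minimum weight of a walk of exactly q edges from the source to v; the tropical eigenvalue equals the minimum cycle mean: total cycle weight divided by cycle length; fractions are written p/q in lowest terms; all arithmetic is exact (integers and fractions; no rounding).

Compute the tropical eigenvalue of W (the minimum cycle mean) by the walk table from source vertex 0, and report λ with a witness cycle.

q=0: [0, ∞, ∞, ∞, ∞]
q=1: [∞, ∞, 1, ∞, -3]
q=2: [9, -7, ∞, 11, 11]
q=3: [7, 17, 3, 15, -6]
q=4: [11, -5, 7, 8, 4]
q=5: [9, -1, 0, 12, -4]
Optimal cycle mean attained by: cycle 1->4->3->2->1, total 1 + 14 + (-8) + (-8), length 4.
Answer: λ = -1/4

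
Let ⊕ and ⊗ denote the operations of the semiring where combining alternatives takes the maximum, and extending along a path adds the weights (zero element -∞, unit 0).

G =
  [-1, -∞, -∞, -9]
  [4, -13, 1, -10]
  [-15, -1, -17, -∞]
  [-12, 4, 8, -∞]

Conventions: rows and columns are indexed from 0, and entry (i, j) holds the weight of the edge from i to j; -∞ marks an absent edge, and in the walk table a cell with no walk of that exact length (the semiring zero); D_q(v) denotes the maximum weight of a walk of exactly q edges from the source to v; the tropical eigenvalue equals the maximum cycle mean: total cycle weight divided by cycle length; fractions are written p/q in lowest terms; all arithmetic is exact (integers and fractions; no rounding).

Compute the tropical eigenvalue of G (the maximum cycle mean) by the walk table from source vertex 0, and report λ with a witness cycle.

q=0: [0, -∞, -∞, -∞]
q=1: [-1, -∞, -∞, -9]
q=2: [-2, -5, -1, -10]
q=3: [-1, -2, -2, -11]
q=4: [2, -3, -1, -10]
Optimal cycle mean attained by: cycle 0->3->2->1->0, total (-9) + 8 + (-1) + 4, length 4.
Answer: λ = 1/2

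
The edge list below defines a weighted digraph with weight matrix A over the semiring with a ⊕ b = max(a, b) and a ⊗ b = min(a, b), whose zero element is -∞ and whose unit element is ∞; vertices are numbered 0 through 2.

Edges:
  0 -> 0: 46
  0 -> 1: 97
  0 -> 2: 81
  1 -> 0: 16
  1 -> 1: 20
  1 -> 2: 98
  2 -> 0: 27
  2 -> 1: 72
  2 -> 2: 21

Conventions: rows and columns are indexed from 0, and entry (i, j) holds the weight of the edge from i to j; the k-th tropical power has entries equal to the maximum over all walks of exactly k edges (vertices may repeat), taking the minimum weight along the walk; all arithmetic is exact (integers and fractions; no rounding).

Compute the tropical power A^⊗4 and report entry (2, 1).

A^⊗2:
  [46, 72, 97]
  [27, 72, 21]
  [27, 27, 72]
A^⊗3:
  [46, 72, 72]
  [27, 27, 72]
  [27, 72, 27]
A^⊗4:
  [46, 72, 72]
  [27, 72, 27]
  [27, 27, 72]
Key observation: the optimum is the walk 2->0->1->2->1, with weight 27 min 97 min 98 min 72 = 27.
Optimal value attained by: walk 2->0->1->2->1.
Answer: (A^⊗4)[2][1] = 27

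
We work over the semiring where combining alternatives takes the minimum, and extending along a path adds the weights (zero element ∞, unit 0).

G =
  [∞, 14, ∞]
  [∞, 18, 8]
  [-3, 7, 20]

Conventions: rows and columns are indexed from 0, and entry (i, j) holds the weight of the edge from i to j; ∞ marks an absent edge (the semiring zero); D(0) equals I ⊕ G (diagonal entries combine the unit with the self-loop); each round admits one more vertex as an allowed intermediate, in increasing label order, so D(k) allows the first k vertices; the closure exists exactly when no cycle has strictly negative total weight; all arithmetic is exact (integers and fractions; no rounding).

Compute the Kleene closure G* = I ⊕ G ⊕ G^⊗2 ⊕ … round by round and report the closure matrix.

D(0):
  [0, 14, ∞]
  [∞, 0, 8]
  [-3, 7, 0]
D(1):
  [0, 14, ∞]
  [∞, 0, 8]
  [-3, 7, 0]
D(2):
  [0, 14, 22]
  [∞, 0, 8]
  [-3, 7, 0]
D(3):
  [0, 14, 22]
  [5, 0, 8]
  [-3, 7, 0]
Answer: G* = [[0, 14, 22], [5, 0, 8], [-3, 7, 0]]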